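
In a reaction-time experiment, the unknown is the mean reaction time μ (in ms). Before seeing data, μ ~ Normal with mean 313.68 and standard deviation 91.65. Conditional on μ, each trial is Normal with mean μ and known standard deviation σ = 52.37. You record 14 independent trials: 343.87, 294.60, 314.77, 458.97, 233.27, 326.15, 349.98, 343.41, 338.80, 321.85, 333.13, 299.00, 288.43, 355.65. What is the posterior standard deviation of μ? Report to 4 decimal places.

For Normal data with known variance σ², a Normal(μ₀, σ₀²) prior on μ is conjugate. Posterior precision = 1/σ₀² + n/σ²; posterior mean is the precision-weighted average of μ₀ and x̄.
σ₀² = 91.65² = 8399.7225, σ² = 52.37² = 2742.6169; σ² + n·σ₀² = 2742.6169 + 14·8399.7225 = 120338.7319.
Posterior precision = 1/σ₀² + n/σ² = 1/8399.7225 + 14/2742.6169 = (σ² + n·σ₀²)/(σ₀²σ²) = 120338.7319/(8399.7225·2742.6169); posterior variance σₙ² = σ₀²σ²/(σ² + n·σ₀²) = 8399.7225·2742.6169/120338.7319 = 191.436460.
Posterior SD = √σₙ² = √(8399.7225·2742.6169/120338.7319) = 13.8361.

13.8361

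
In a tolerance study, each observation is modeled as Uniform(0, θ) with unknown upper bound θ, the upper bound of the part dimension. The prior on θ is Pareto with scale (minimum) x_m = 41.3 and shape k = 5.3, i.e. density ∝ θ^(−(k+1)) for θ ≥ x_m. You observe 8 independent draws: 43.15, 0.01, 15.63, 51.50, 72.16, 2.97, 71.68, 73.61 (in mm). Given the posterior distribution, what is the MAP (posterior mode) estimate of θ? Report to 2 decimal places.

A Pareto(scale x_m, shape k) prior on the upper bound θ of Uniform(0, θ) is conjugate: posterior is Pareto(max(x_m, max xᵢ), k + n).
Sample maximum = 73.61; prior scale x_m = 41.3 → posterior scale = max = 73.61.
Posterior shape = 5.3 + 8 = 13.3.
The Pareto density is decreasing on [x_m, ∞), so the mode is x_m = 73.61.

73.61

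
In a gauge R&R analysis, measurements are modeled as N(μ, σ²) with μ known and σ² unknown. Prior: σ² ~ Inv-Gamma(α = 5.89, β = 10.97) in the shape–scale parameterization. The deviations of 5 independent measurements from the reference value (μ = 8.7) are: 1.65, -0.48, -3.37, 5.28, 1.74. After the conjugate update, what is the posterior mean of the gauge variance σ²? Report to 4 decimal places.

4.5437

With known mean μ and an Inverse-Gamma(α, β) prior on σ², the Normal likelihood is conjugate: posterior is Inv-Gamma(α + n/2, β + Σ(xᵢ−μ)²/2).
Σ(xᵢ−μ)² = (1.65)² + (-0.48)² + (-3.37)² + (5.28)² + (1.74)² = 45.2158.
Posterior: Inv-Gamma(5.89 + 5/2, 10.97 + 45.2158/2) = Inv-Gamma(8.39, 33.57790).
E[σ²|data] = β/(α−1) = 33.57790/7.39 = 4.5437.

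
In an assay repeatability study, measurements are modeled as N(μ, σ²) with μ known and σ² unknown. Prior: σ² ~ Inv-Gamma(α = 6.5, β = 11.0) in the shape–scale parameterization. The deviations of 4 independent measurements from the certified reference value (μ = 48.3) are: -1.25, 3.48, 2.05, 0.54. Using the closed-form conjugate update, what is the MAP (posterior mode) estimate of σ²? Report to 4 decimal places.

2.1141

With known mean μ and an Inverse-Gamma(α, β) prior on σ², the Normal likelihood is conjugate: posterior is Inv-Gamma(α + n/2, β + Σ(xᵢ−μ)²/2).
Σ(xᵢ−μ)² = (-1.25)² + (3.48)² + (2.05)² + (0.54)² = 18.1670.
Posterior: Inv-Gamma(6.5 + 4/2, 11.0 + 18.1670/2) = Inv-Gamma(8.50, 20.08350).
Mode = β/(α+1) = 20.08350/9.50 = 2.1141.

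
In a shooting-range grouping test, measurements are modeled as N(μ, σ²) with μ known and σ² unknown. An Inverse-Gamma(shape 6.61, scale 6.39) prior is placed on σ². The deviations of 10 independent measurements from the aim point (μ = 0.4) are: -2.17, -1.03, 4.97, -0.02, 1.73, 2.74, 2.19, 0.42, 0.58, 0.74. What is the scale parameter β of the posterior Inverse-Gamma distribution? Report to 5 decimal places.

29.80405

With known mean μ and an Inverse-Gamma(α, β) prior on σ², the Normal likelihood is conjugate: posterior is Inv-Gamma(α + n/2, β + Σ(xᵢ−μ)²/2).
Σ(xᵢ−μ)² = (-2.17)² + (-1.03)² + (4.97)² + (-0.02)² + (1.73)² + (2.74)² + (2.19)² + (0.42)² + (0.58)² + (0.74)² = 46.8281.
Posterior: Inv-Gamma(6.61 + 10/2, 6.39 + 46.8281/2) = Inv-Gamma(11.61, 29.80405).
Posterior β = 29.80405.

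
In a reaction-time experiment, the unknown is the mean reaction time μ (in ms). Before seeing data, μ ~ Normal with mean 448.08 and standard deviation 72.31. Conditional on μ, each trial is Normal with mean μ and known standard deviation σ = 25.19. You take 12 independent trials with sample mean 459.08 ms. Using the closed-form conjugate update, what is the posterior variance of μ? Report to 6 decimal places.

52.348609

For Normal data with known variance σ², a Normal(μ₀, σ₀²) prior on μ is conjugate. Posterior precision = 1/σ₀² + n/σ²; posterior mean is the precision-weighted average of μ₀ and x̄.
σ₀² = 72.31² = 5228.7361, σ² = 25.19² = 634.5361; σ² + n·σ₀² = 634.5361 + 12·5228.7361 = 63379.3693.
Posterior precision = 1/σ₀² + n/σ² = 1/5228.7361 + 12/634.5361 = (σ² + n·σ₀²)/(σ₀²σ²) = 63379.3693/(5228.7361·634.5361); posterior variance σₙ² = σ₀²σ²/(σ² + n·σ₀²) = 5228.7361·634.5361/63379.3693 = 52.348609.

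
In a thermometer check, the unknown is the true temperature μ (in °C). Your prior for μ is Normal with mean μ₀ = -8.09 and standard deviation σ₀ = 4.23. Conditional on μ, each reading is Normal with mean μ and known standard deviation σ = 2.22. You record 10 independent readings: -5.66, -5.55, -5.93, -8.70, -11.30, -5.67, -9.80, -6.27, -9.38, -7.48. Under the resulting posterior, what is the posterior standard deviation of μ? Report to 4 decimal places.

0.6926

For Normal data with known variance σ², a Normal(μ₀, σ₀²) prior on μ is conjugate. Posterior precision = 1/σ₀² + n/σ²; posterior mean is the precision-weighted average of μ₀ and x̄.
σ₀² = 4.23² = 17.8929, σ² = 2.22² = 4.9284; σ² + n·σ₀² = 4.9284 + 10·17.8929 = 183.8574.
Posterior precision = 1/σ₀² + n/σ² = 1/17.8929 + 10/4.9284 = (σ² + n·σ₀²)/(σ₀²σ²) = 183.8574/(17.8929·4.9284); posterior variance σₙ² = σ₀²σ²/(σ² + n·σ₀²) = 17.8929·4.9284/183.8574 = 0.479629.
Posterior SD = √σₙ² = √(17.8929·4.9284/183.8574) = 0.6926.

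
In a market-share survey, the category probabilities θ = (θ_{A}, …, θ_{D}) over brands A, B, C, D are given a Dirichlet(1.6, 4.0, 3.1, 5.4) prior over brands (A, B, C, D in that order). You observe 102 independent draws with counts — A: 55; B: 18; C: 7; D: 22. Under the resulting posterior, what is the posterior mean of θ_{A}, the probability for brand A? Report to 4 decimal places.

0.4875

The Dirichlet prior is conjugate to the Multinomial likelihood: each posterior αⱼ = prior αⱼ + observed count nⱼ.
Posterior concentration: (56.6, 22.0, 10.1, 27.4), total = 116.1.
E[θ_{A}|data] = α_{A}/Σα = 56.6/116.1 = 0.4875.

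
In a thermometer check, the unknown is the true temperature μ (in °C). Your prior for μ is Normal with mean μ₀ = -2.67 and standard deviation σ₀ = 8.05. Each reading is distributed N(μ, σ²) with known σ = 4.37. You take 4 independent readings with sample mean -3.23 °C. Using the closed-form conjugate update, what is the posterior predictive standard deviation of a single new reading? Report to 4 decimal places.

For Normal data with known variance σ², a Normal(μ₀, σ₀²) prior on μ is conjugate. Posterior precision = 1/σ₀² + n/σ²; posterior mean is the precision-weighted average of μ₀ and x̄.
σ₀² = 8.05² = 64.8025, σ² = 4.37² = 19.0969; σ² + n·σ₀² = 19.0969 + 4·64.8025 = 278.3069.
Posterior precision = 1/σ₀² + n/σ² = 1/64.8025 + 4/19.0969 = (σ² + n·σ₀²)/(σ₀²σ²) = 278.3069/(64.8025·19.0969); posterior variance σₙ² = σ₀²σ²/(σ² + n·σ₀²) = 64.8025·19.0969/278.3069 = 4.446627.
Predictive variance for one new observation = σₙ² + σ² = 64.8025·19.0969/278.3069 + 19.0969 = σ²·(σ₀² + 278.3069)/278.3069 = 19.0969·343.1094/278.3069 = 23.543527; SD = √(19.0969·343.1094/278.3069) = 4.8522.

4.8522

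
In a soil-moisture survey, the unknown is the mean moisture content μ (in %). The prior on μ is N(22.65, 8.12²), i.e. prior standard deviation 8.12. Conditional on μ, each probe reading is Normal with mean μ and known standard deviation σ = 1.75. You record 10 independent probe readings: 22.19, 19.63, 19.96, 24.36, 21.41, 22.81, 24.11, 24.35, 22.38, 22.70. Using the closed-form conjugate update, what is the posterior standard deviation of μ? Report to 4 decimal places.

For Normal data with known variance σ², a Normal(μ₀, σ₀²) prior on μ is conjugate. Posterior precision = 1/σ₀² + n/σ²; posterior mean is the precision-weighted average of μ₀ and x̄.
σ₀² = 8.12² = 65.9344, σ² = 1.75² = 3.0625; σ² + n·σ₀² = 3.0625 + 10·65.9344 = 662.4065.
Posterior precision = 1/σ₀² + n/σ² = 1/65.9344 + 10/3.0625 = (σ² + n·σ₀²)/(σ₀²σ²) = 662.4065/(65.9344·3.0625); posterior variance σₙ² = σ₀²σ²/(σ² + n·σ₀²) = 65.9344·3.0625/662.4065 = 0.304834.
Posterior SD = √σₙ² = √(65.9344·3.0625/662.4065) = 0.5521.

0.5521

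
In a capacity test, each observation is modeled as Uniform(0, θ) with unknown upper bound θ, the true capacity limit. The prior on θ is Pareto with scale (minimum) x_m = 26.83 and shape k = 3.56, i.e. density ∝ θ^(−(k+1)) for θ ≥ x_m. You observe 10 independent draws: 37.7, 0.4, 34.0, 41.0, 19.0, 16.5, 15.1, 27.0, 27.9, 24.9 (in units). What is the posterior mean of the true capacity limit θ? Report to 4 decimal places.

44.2643

A Pareto(scale x_m, shape k) prior on the upper bound θ of Uniform(0, θ) is conjugate: posterior is Pareto(max(x_m, max xᵢ), k + n).
Sample maximum = 41.0; prior scale x_m = 26.83 → posterior scale = max = 41.00.
Posterior shape = 3.56 + 10 = 13.56.
E[θ|data] = k·x_m/(k−1) = 13.56·41.00/12.56 = 44.2643.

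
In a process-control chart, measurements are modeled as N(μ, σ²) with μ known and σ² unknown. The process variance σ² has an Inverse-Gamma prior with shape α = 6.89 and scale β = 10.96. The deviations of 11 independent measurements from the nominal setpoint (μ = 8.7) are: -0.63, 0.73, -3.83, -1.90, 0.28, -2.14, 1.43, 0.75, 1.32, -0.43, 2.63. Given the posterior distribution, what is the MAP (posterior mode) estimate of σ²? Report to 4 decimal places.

2.1374

With known mean μ and an Inverse-Gamma(α, β) prior on σ², the Normal likelihood is conjugate: posterior is Inv-Gamma(α + n/2, β + Σ(xᵢ−μ)²/2).
Σ(xᵢ−μ)² = (-0.63)² + (0.73)² + (-3.83)² + (-1.90)² + (0.28)² + (-2.14)² + (1.43)² + (0.75)² + (1.32)² + (-0.43)² + (2.63)² = 35.3183.
Posterior: Inv-Gamma(6.89 + 11/2, 10.96 + 35.3183/2) = Inv-Gamma(12.39, 28.61915).
Mode = β/(α+1) = 28.61915/13.39 = 2.1374.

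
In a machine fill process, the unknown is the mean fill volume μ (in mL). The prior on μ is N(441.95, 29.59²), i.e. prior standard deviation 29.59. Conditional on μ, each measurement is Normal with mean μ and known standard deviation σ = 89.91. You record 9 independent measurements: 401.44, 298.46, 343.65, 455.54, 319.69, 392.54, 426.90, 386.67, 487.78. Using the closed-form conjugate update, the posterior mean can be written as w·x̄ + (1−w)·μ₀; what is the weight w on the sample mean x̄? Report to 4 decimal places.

For Normal data with known variance σ², a Normal(μ₀, σ₀²) prior on μ is conjugate. Posterior precision = 1/σ₀² + n/σ²; posterior mean is the precision-weighted average of μ₀ and x̄.
σ₀² = 29.59² = 875.5681, σ² = 89.91² = 8083.8081. Prior precision 1/σ₀² = 1/875.5681; data precision n/σ² = 9/8083.8081.
w = (n/σ²)/(1/σ₀² + n/σ²) = n·σ₀²/(σ² + n·σ₀²) = 9·875.5681/(8083.8081 + 9·875.5681) = 7880.1129/15963.921 = 0.4936.

0.4936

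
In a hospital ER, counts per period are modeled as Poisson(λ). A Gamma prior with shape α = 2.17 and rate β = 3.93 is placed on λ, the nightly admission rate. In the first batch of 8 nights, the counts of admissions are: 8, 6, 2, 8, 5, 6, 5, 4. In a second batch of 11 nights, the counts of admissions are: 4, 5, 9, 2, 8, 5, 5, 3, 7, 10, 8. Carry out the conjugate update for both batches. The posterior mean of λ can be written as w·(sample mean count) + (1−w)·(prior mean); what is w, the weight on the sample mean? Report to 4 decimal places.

0.8286

With a Gamma(shape α, rate β) prior, the Poisson likelihood is conjugate: the posterior is Gamma(α + ΣXᵢ, β + n).
Total number of nights: n = 8 + 11 = 19.
Posterior mean = (α₀+S)/(β₀+n) = [n/(β₀+n)]·(S/n) + [β₀/(β₀+n)]·(α₀/β₀), so only n and β₀ enter the weight.
Weight on data w = n/(β₀+n) = 19/(3.93+19) = 19/22.93 = 0.8286.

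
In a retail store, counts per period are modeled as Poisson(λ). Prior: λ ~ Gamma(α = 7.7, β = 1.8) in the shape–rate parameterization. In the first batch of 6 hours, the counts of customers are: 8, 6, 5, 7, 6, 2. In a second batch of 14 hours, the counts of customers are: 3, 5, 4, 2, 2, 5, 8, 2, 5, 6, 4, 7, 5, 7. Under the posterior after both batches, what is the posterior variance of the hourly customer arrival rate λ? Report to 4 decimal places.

0.2245

With a Gamma(shape α, rate β) prior, the Poisson likelihood is conjugate: the posterior is Gamma(α + ΣXᵢ, β + n).
Batch 1: sum of counts S = 34 over n = 6 hours.
After batch 1: Gamma(α+S, β+n) = Gamma(7.7+34, 1.8+6) = Gamma(41.7, 7.8).
Batch 2: sum of counts S = 65 over n = 14 hours.
After batch 2: Gamma(α+S, β+n) = Gamma(41.7+65, 7.8+14) = Gamma(106.7, 21.8).
Var = α/β² = 106.7/21.8² = 0.2245.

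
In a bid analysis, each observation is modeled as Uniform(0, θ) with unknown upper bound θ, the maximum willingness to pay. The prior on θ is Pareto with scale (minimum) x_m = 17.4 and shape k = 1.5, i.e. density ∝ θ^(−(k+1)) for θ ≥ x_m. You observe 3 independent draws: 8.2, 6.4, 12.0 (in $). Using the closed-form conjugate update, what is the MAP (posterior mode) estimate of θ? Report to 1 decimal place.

17.4

A Pareto(scale x_m, shape k) prior on the upper bound θ of Uniform(0, θ) is conjugate: posterior is Pareto(max(x_m, max xᵢ), k + n).
Sample maximum = 12.0; prior scale x_m = 17.4 → posterior scale = max = 17.4.
Posterior shape = 1.5 + 3 = 4.5.
The Pareto density is decreasing on [x_m, ∞), so the mode is x_m = 17.4.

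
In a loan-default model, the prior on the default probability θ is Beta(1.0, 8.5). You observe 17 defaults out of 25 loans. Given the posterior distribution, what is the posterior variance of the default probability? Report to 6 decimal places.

0.007029

The Beta prior is conjugate to a Binomial/Bernoulli likelihood; the update adds successes to α and failures to β.
Posterior: Beta(α+k, β+n−k) = Beta(1.0+17, 8.5+8) = Beta(18.0, 16.5).
Var = αβ/((α+β)²(α+β+1)) = 18.0·16.5/(34.5²·35.5) = 0.007029.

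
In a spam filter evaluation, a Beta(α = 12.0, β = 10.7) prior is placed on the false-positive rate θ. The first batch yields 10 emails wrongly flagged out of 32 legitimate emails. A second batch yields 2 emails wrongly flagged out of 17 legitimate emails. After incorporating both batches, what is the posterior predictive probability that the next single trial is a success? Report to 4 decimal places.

The Beta prior is conjugate to a Binomial/Bernoulli likelihood; the update adds successes to α and failures to β.
After batch 1: Beta(12.0+10, 10.7+22) = Beta(22.0, 32.7).
After batch 2: Beta(22.0+2, 32.7+15) = Beta(24.0, 47.7).
For a single future Bernoulli trial, P(success | data) = α/(α+β) = 0.3347.

0.3347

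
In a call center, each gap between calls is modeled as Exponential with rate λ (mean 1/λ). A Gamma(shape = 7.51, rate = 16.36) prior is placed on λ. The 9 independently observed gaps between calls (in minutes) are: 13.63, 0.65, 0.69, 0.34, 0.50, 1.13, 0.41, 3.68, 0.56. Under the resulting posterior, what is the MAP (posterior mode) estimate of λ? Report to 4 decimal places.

0.4087

With a Gamma(shape α, rate β) prior on the exponential rate λ, the posterior after n observations with total T = Σxᵢ is Gamma(α+n, β+T).
Sum of observations T = 21.59 minutes; n = 9.
Posterior: Gamma(7.51+9, 16.36+21.59) = Gamma(16.51, 37.95).
Mode = (α−1)/β = 0.4087.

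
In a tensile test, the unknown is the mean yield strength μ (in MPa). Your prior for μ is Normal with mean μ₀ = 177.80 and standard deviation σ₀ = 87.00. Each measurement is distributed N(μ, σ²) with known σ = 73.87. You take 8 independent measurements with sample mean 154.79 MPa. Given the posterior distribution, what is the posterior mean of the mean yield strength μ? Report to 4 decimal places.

For Normal data with known variance σ², a Normal(μ₀, σ₀²) prior on μ is conjugate. Posterior precision = 1/σ₀² + n/σ²; posterior mean is the precision-weighted average of μ₀ and x̄.
n·x̄ = 8·154.79 = 1238.32.
σ₀² = 87.00² = 7569, σ² = 73.87² = 5456.7769; σ² + n·σ₀² = 5456.7769 + 8·7569 = 66008.7769.
Posterior mean = (μ₀/σ₀² + n·x̄/σ²)/(1/σ₀² + n/σ²) = (σ²·μ₀ + σ₀²·n·x̄)/(σ² + n·σ₀²) = (5456.7769·177.80 + 7569·1238.32)/66008.7769 = 10343059.01282/66008.7769 = 156.6922.

156.6922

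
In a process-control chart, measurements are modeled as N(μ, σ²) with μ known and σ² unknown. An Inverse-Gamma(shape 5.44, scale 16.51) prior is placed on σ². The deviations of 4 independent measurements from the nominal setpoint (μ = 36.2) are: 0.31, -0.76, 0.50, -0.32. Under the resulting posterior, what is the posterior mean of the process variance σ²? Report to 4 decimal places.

2.6433

With known mean μ and an Inverse-Gamma(α, β) prior on σ², the Normal likelihood is conjugate: posterior is Inv-Gamma(α + n/2, β + Σ(xᵢ−μ)²/2).
Σ(xᵢ−μ)² = (0.31)² + (-0.76)² + (0.50)² + (-0.32)² = 1.0261.
Posterior: Inv-Gamma(5.44 + 4/2, 16.51 + 1.0261/2) = Inv-Gamma(7.44, 17.02305).
E[σ²|data] = β/(α−1) = 17.02305/6.44 = 2.6433.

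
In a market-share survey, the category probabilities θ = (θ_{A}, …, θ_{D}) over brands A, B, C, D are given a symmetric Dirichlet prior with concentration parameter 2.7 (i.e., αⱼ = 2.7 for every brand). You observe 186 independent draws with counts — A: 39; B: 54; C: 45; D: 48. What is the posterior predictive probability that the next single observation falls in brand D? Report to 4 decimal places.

0.2576

The Dirichlet prior is conjugate to the Multinomial likelihood: each posterior αⱼ = prior αⱼ + observed count nⱼ.
Posterior concentration: (41.7, 56.7, 47.7, 50.7), total = 196.8.
P(next = D | data) = α_{D}/Σα = 0.2576.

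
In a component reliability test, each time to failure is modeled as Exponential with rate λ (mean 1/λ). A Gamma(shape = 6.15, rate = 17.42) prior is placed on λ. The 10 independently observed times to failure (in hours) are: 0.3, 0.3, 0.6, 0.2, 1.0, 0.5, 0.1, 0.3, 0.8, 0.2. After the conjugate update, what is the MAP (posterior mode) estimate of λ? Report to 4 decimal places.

With a Gamma(shape α, rate β) prior on the exponential rate λ, the posterior after n observations with total T = Σxᵢ is Gamma(α+n, β+T).
Sum of observations T = 4.3 hours; n = 10.
Posterior: Gamma(6.15+10, 17.42+4.3) = Gamma(16.15, 21.72).
Mode = (α−1)/β = 0.6975.

0.6975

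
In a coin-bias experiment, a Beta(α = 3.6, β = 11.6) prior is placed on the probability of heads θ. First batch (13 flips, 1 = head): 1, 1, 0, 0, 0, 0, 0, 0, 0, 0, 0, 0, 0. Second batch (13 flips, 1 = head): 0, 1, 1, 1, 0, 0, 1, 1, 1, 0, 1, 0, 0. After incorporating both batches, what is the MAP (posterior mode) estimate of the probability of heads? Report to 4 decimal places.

The Beta prior is conjugate to a Binomial/Bernoulli likelihood; the update adds successes to α and failures to β.
After batch 1: Beta(3.6+2, 11.6+11) = Beta(5.6, 22.6).
After batch 2: Beta(5.6+7, 22.6+6) = Beta(12.6, 28.6).
Mode of Beta(a,b) for a,b>1 is (a−1)/(a+b−2) = 11.6/39.2 = 0.2959.

0.2959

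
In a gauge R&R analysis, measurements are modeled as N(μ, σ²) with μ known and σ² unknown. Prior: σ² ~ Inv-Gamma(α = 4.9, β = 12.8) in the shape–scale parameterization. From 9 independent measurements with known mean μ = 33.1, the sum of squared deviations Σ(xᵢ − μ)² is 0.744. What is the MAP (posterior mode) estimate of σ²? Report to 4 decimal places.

1.2665

With known mean μ and an Inverse-Gamma(α, β) prior on σ², the Normal likelihood is conjugate: posterior is Inv-Gamma(α + n/2, β + Σ(xᵢ−μ)²/2).
Posterior: Inv-Gamma(4.9 + 9/2, 12.8 + 0.744/2) = Inv-Gamma(9.40, 13.1720).
Mode = β/(α+1) = 13.1720/10.40 = 1.2665.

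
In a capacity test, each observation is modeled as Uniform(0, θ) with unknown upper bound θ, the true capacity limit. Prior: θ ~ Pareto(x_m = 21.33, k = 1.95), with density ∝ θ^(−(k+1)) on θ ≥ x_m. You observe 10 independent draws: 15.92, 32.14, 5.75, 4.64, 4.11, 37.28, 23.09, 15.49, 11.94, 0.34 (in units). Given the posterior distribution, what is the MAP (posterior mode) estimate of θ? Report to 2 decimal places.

A Pareto(scale x_m, shape k) prior on the upper bound θ of Uniform(0, θ) is conjugate: posterior is Pareto(max(x_m, max xᵢ), k + n).
Sample maximum = 37.28; prior scale x_m = 21.33 → posterior scale = max = 37.28.
Posterior shape = 1.95 + 10 = 11.95.
The Pareto density is decreasing on [x_m, ∞), so the mode is x_m = 37.28.

37.28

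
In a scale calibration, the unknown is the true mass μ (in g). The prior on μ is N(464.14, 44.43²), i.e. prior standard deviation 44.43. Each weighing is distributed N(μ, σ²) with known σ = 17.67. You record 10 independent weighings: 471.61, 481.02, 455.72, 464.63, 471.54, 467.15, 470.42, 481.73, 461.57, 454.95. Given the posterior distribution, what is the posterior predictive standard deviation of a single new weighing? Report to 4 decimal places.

For Normal data with known variance σ², a Normal(μ₀, σ₀²) prior on μ is conjugate. Posterior precision = 1/σ₀² + n/σ²; posterior mean is the precision-weighted average of μ₀ and x̄.
σ₀² = 44.43² = 1974.0249, σ² = 17.67² = 312.2289; σ² + n·σ₀² = 312.2289 + 10·1974.0249 = 20052.4779.
Posterior precision = 1/σ₀² + n/σ² = 1/1974.0249 + 10/312.2289 = (σ² + n·σ₀²)/(σ₀²σ²) = 20052.4779/(1974.0249·312.2289); posterior variance σₙ² = σ₀²σ²/(σ² + n·σ₀²) = 1974.0249·312.2289/20052.4779 = 30.736731.
Predictive variance for one new observation = σₙ² + σ² = 1974.0249·312.2289/20052.4779 + 312.2289 = σ²·(σ₀² + 20052.4779)/20052.4779 = 312.2289·22026.5028/20052.4779 = 342.965631; SD = √(312.2289·22026.5028/20052.4779) = 18.5193.

18.5193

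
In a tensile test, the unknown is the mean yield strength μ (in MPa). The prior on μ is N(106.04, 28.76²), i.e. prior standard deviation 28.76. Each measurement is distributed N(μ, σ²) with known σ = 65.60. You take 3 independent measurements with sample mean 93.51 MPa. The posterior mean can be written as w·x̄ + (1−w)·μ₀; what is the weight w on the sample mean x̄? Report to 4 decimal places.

0.3657

For Normal data with known variance σ², a Normal(μ₀, σ₀²) prior on μ is conjugate. Posterior precision = 1/σ₀² + n/σ²; posterior mean is the precision-weighted average of μ₀ and x̄.
σ₀² = 28.76² = 827.1376, σ² = 65.60² = 4303.36. Prior precision 1/σ₀² = 1/827.1376; data precision n/σ² = 3/4303.36.
w = (n/σ²)/(1/σ₀² + n/σ²) = n·σ₀²/(σ² + n·σ₀²) = 3·827.1376/(4303.36 + 3·827.1376) = 2481.4128/6784.7728 = 0.3657.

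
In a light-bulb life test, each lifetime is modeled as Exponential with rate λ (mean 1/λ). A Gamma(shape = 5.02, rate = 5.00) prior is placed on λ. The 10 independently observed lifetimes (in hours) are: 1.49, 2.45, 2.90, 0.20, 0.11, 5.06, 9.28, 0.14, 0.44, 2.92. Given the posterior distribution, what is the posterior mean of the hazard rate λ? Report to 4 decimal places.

0.5008

With a Gamma(shape α, rate β) prior on the exponential rate λ, the posterior after n observations with total T = Σxᵢ is Gamma(α+n, β+T).
Sum of observations T = 24.99 hours; n = 10.
Posterior: Gamma(5.02+10, 5.00+24.99) = Gamma(15.02, 29.99).
Posterior mean of λ = α/β = 15.02/29.99 = 0.5008.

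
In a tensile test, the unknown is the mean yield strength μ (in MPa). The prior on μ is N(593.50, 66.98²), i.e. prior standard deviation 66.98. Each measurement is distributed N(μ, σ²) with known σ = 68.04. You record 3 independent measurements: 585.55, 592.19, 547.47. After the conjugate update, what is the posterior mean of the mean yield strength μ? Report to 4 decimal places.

For Normal data with known variance σ², a Normal(μ₀, σ₀²) prior on μ is conjugate. Posterior precision = 1/σ₀² + n/σ²; posterior mean is the precision-weighted average of μ₀ and x̄.
Σxᵢ = 585.55 + 592.19 + 547.47 = 1725.21, so n·x̄ = 1725.21.
σ₀² = 66.98² = 4486.3204, σ² = 68.04² = 4629.4416; σ² + n·σ₀² = 4629.4416 + 3·4486.3204 = 18088.4028.
Posterior mean = (μ₀/σ₀² + n·x̄/σ²)/(1/σ₀² + n/σ²) = (σ²·μ₀ + σ₀²·n·x̄)/(σ² + n·σ₀²) = (4629.4416·593.50 + 4486.3204·1725.21)/18088.4028 = 10487418.406884/18088.4028 = 579.7869.

579.7869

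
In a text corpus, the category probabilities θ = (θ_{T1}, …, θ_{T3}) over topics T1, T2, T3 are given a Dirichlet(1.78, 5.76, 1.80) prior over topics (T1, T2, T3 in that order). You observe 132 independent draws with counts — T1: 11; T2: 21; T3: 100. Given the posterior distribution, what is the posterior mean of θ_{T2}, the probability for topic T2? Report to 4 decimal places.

The Dirichlet prior is conjugate to the Multinomial likelihood: each posterior αⱼ = prior αⱼ + observed count nⱼ.
Posterior concentration: (12.78, 26.76, 101.80), total = 141.34.
E[θ_{T2}|data] = α_{T2}/Σα = 26.76/141.34 = 0.1893.

0.1893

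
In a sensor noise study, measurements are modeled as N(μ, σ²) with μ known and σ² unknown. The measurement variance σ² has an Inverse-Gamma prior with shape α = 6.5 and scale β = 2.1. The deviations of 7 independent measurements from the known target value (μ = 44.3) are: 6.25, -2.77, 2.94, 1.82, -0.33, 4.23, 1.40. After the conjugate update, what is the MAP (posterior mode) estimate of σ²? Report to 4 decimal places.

3.7661

With known mean μ and an Inverse-Gamma(α, β) prior on σ², the Normal likelihood is conjugate: posterior is Inv-Gamma(α + n/2, β + Σ(xᵢ−μ)²/2).
Σ(xᵢ−μ)² = (6.25)² + (-2.77)² + (2.94)² + (1.82)² + (-0.33)² + (4.23)² + (1.40)² = 78.6532.
Posterior: Inv-Gamma(6.5 + 7/2, 2.1 + 78.6532/2) = Inv-Gamma(10.00, 41.42660).
Mode = β/(α+1) = 41.42660/11.00 = 3.7661.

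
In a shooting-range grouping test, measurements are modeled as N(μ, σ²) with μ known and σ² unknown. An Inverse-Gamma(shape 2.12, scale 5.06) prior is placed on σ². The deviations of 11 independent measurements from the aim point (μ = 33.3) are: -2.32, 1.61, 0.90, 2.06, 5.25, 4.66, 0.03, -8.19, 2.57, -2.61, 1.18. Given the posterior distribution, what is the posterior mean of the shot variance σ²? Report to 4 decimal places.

11.6550

With known mean μ and an Inverse-Gamma(α, β) prior on σ², the Normal likelihood is conjugate: posterior is Inv-Gamma(α + n/2, β + Σ(xᵢ−μ)²/2).
Σ(xᵢ−μ)² = (-2.32)² + (1.61)² + (0.90)² + (2.06)² + (5.25)² + (4.66)² + (0.03)² + (-8.19)² + (2.57)² + (-2.61)² + (1.18)² = 144.1926.
Posterior: Inv-Gamma(2.12 + 11/2, 5.06 + 144.1926/2) = Inv-Gamma(7.62, 77.15630).
E[σ²|data] = β/(α−1) = 77.15630/6.62 = 11.6550.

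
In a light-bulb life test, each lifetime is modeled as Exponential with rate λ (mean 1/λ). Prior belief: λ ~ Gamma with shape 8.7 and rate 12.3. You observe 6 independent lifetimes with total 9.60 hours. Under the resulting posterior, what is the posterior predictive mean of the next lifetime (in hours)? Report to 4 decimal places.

With a Gamma(shape α, rate β) prior on the exponential rate λ, the posterior after n observations with total T = Σxᵢ is Gamma(α+n, β+T).
Posterior: Gamma(8.7+6, 12.3+9.60) = Gamma(14.7, 21.90).
The predictive distribution for the next observation is Lomax; its mean is β/(α−1) = 21.90/13.7 = 1.5985.

1.5985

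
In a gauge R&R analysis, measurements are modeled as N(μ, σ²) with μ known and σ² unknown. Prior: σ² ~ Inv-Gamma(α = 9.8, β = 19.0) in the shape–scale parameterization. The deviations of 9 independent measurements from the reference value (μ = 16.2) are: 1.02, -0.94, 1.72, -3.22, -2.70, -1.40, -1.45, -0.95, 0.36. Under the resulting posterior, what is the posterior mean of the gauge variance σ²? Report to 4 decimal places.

2.4675

With known mean μ and an Inverse-Gamma(α, β) prior on σ², the Normal likelihood is conjugate: posterior is Inv-Gamma(α + n/2, β + Σ(xᵢ−μ)²/2).
Σ(xᵢ−μ)² = (1.02)² + (-0.94)² + (1.72)² + (-3.22)² + (-2.70)² + (-1.40)² + (-1.45)² + (-0.95)² + (0.36)² = 27.6354.
Posterior: Inv-Gamma(9.8 + 9/2, 19.0 + 27.6354/2) = Inv-Gamma(14.30, 32.81770).
E[σ²|data] = β/(α−1) = 32.81770/13.30 = 2.4675.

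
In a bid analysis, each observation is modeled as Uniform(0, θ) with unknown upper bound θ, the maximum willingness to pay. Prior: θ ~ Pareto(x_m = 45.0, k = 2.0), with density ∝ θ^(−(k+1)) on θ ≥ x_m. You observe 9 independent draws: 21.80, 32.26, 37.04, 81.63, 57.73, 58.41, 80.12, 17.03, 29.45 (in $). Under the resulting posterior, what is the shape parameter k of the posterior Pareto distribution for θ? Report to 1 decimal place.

A Pareto(scale x_m, shape k) prior on the upper bound θ of Uniform(0, θ) is conjugate: posterior is Pareto(max(x_m, max xᵢ), k + n).
Sample maximum = 81.63; prior scale x_m = 45.0 → posterior scale = max = 81.63.
Posterior shape = 2.0 + 9 = 11.0.
Posterior shape k = 11.0.

11.0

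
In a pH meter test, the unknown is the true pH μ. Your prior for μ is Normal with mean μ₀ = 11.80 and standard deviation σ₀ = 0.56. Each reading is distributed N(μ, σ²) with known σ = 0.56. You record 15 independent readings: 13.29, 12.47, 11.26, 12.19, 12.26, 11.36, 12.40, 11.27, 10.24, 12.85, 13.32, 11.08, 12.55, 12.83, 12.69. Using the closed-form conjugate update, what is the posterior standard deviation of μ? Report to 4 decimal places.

0.1400

For Normal data with known variance σ², a Normal(μ₀, σ₀²) prior on μ is conjugate. Posterior precision = 1/σ₀² + n/σ²; posterior mean is the precision-weighted average of μ₀ and x̄.
σ₀² = 0.56² = 0.3136, σ² = 0.56² = 0.3136; σ² + n·σ₀² = 0.3136 + 15·0.3136 = 5.0176.
Posterior precision = 1/σ₀² + n/σ² = 1/0.3136 + 15/0.3136 = (σ² + n·σ₀²)/(σ₀²σ²) = 5.0176/(0.3136·0.3136); posterior variance σₙ² = σ₀²σ²/(σ² + n·σ₀²) = 0.3136·0.3136/5.0176 = 0.019600.
Posterior SD = √σₙ² = √(0.3136·0.3136/5.0176) = 0.1400.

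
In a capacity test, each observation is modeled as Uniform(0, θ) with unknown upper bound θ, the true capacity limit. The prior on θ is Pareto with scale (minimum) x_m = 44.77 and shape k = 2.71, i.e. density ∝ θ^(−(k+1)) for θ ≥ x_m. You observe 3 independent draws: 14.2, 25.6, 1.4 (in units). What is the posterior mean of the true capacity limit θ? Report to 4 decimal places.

54.2753

A Pareto(scale x_m, shape k) prior on the upper bound θ of Uniform(0, θ) is conjugate: posterior is Pareto(max(x_m, max xᵢ), k + n).
Sample maximum = 25.6; prior scale x_m = 44.77 → posterior scale = max = 44.77.
Posterior shape = 2.71 + 3 = 5.71.
E[θ|data] = k·x_m/(k−1) = 5.71·44.77/4.71 = 54.2753.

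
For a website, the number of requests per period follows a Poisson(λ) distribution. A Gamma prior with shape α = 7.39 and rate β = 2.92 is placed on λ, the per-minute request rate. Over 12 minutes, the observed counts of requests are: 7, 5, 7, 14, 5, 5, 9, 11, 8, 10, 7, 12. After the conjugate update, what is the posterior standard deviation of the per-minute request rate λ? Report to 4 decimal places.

With a Gamma(shape α, rate β) prior, the Poisson likelihood is conjugate: the posterior is Gamma(α + ΣXᵢ, β + n).
Sum of counts S = 100 over n = 12 minutes.
Posterior: Gamma(α+S, β+n) = Gamma(7.39+100, 2.92+12) = Gamma(107.39, 14.92).
SD = √α/β = √107.39/14.92 = 0.6946.

0.6946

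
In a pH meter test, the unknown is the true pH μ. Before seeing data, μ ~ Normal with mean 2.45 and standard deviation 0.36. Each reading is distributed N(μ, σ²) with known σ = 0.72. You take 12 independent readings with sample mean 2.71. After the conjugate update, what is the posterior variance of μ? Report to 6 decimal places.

0.032400

For Normal data with known variance σ², a Normal(μ₀, σ₀²) prior on μ is conjugate. Posterior precision = 1/σ₀² + n/σ²; posterior mean is the precision-weighted average of μ₀ and x̄.
σ₀² = 0.36² = 0.1296, σ² = 0.72² = 0.5184; σ² + n·σ₀² = 0.5184 + 12·0.1296 = 2.0736.
Posterior precision = 1/σ₀² + n/σ² = 1/0.1296 + 12/0.5184 = (σ² + n·σ₀²)/(σ₀²σ²) = 2.0736/(0.1296·0.5184); posterior variance σₙ² = σ₀²σ²/(σ² + n·σ₀²) = 0.1296·0.5184/2.0736 = 0.032400.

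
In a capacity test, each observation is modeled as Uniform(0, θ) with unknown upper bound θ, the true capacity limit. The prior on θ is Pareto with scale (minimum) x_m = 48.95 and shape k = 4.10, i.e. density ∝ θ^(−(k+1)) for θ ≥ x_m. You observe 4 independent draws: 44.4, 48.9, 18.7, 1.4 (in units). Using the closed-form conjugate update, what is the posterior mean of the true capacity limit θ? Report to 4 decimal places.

55.8444

A Pareto(scale x_m, shape k) prior on the upper bound θ of Uniform(0, θ) is conjugate: posterior is Pareto(max(x_m, max xᵢ), k + n).
Sample maximum = 48.9; prior scale x_m = 48.95 → posterior scale = max = 48.95.
Posterior shape = 4.10 + 4 = 8.10.
E[θ|data] = k·x_m/(k−1) = 8.10·48.95/7.10 = 55.8444.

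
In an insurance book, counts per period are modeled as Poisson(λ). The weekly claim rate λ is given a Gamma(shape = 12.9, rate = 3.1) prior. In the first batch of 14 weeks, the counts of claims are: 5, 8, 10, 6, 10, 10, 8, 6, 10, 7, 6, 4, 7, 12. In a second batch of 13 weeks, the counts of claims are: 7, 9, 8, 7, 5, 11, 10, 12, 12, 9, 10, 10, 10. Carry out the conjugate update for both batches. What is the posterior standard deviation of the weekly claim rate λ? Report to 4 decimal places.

0.5167

With a Gamma(shape α, rate β) prior, the Poisson likelihood is conjugate: the posterior is Gamma(α + ΣXᵢ, β + n).
Batch 1: sum of counts S = 109 over n = 14 weeks.
After batch 1: Gamma(α+S, β+n) = Gamma(12.9+109, 3.1+14) = Gamma(121.9, 17.1).
Batch 2: sum of counts S = 120 over n = 13 weeks.
After batch 2: Gamma(α+S, β+n) = Gamma(121.9+120, 17.1+13) = Gamma(241.9, 30.1).
SD = √α/β = √241.9/30.1 = 0.5167.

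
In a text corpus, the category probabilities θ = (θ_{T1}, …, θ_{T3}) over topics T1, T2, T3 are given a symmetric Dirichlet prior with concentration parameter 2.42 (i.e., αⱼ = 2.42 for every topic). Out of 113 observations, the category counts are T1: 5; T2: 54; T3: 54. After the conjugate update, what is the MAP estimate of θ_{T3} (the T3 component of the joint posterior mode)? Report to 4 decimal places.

The Dirichlet prior is conjugate to the Multinomial likelihood: each posterior αⱼ = prior αⱼ + observed count nⱼ.
Posterior concentration: (7.42, 56.42, 56.42), total = 120.26.
Joint mode component: (α_{T3}−1)/(Σα−K) = 55.42/117.26 = 0.4726.

0.4726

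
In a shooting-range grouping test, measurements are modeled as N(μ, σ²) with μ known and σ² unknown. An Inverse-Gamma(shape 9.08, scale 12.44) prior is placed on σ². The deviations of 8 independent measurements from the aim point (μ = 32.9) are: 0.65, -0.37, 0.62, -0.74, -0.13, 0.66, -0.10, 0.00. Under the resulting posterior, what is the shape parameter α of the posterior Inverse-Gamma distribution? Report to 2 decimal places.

With known mean μ and an Inverse-Gamma(α, β) prior on σ², the Normal likelihood is conjugate: posterior is Inv-Gamma(α + n/2, β + Σ(xᵢ−μ)²/2).
Σ(xᵢ−μ)² = (0.65)² + (-0.37)² + (0.62)² + (-0.74)² + (-0.13)² + (0.66)² + (-0.10)² + (0.00)² = 1.9539.
Posterior: Inv-Gamma(9.08 + 8/2, 12.44 + 1.9539/2) = Inv-Gamma(13.08, 13.41695).
Posterior α = 13.08.

13.08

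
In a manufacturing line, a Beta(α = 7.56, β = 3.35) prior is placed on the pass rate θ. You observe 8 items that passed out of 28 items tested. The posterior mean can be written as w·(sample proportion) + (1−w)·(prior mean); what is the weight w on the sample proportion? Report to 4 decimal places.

0.7196

The Beta prior is conjugate to a Binomial/Bernoulli likelihood; the update adds successes to α and failures to β.
Posterior mean = (α₀+k)/(α₀+β₀+n) = [n/(α₀+β₀+n)]·(k/n) + [(α₀+β₀)/(α₀+β₀+n)]·α₀/(α₀+β₀), so only n and the prior enter the weight.
The weight on the data is w = n/(α₀+β₀+n) = 28/(7.56+3.35+28) = 28/38.91 = 0.7196.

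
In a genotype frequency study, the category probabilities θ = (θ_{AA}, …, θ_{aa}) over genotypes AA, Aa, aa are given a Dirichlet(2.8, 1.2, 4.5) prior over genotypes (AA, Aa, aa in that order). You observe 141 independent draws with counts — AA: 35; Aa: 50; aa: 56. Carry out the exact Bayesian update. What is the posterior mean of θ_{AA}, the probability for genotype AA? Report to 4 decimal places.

0.2528

The Dirichlet prior is conjugate to the Multinomial likelihood: each posterior αⱼ = prior αⱼ + observed count nⱼ.
Posterior concentration: (37.8, 51.2, 60.5), total = 149.5.
E[θ_{AA}|data] = α_{AA}/Σα = 37.8/149.5 = 0.2528.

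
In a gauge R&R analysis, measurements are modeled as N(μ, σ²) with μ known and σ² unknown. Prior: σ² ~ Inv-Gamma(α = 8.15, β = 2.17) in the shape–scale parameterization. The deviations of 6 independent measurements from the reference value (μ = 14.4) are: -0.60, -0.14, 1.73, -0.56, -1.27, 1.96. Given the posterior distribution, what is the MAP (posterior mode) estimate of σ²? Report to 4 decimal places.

With known mean μ and an Inverse-Gamma(α, β) prior on σ², the Normal likelihood is conjugate: posterior is Inv-Gamma(α + n/2, β + Σ(xᵢ−μ)²/2).
Σ(xᵢ−μ)² = (-0.60)² + (-0.14)² + (1.73)² + (-0.56)² + (-1.27)² + (1.96)² = 9.1406.
Posterior: Inv-Gamma(8.15 + 6/2, 2.17 + 9.1406/2) = Inv-Gamma(11.15, 6.74030).
Mode = β/(α+1) = 6.74030/12.15 = 0.5548.

0.5548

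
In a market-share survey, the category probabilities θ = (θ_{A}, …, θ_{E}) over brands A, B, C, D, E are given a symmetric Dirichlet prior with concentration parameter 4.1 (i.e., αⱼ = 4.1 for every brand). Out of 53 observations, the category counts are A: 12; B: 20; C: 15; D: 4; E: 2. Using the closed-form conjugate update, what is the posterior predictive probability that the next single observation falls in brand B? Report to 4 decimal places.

0.3279

The Dirichlet prior is conjugate to the Multinomial likelihood: each posterior αⱼ = prior αⱼ + observed count nⱼ.
Posterior concentration: (16.1, 24.1, 19.1, 8.1, 6.1), total = 73.5.
P(next = B | data) = α_{B}/Σα = 0.3279.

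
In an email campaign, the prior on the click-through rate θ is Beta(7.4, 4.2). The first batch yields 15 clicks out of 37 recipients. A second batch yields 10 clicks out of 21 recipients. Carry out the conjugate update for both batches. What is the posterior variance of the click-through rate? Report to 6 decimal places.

0.003524

The Beta prior is conjugate to a Binomial/Bernoulli likelihood; the update adds successes to α and failures to β.
After batch 1: Beta(7.4+15, 4.2+22) = Beta(22.4, 26.2).
After batch 2: Beta(22.4+10, 26.2+11) = Beta(32.4, 37.2).
Var = αβ/((α+β)²(α+β+1)) = 32.4·37.2/(69.6²·70.6) = 0.003524.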